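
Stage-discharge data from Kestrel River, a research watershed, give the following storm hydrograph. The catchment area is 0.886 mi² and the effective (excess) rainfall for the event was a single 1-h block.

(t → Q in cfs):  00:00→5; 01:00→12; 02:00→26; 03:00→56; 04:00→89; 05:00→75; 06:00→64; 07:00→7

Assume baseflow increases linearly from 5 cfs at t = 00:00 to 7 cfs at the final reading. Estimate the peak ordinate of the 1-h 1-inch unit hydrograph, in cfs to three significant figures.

Direct runoff: 0.00, 6.71, 20.43, 50.14, 82.86, 68.57, 57.29, 0.00 cfs; ΣQ_DR = 286.0 cfs, peak = 82.86 cfs.
Runoff depth d = ΣQ_DR·Δt / A = 286.0 × 3600 / (0.886 mi²) = 0.5002 in.
The 1-inch UH is the DRH scaled by (1 in)/d, so U_p = 82.86 × 1/0.5002 = 166 cfs.

U_p ≈ 166 cfs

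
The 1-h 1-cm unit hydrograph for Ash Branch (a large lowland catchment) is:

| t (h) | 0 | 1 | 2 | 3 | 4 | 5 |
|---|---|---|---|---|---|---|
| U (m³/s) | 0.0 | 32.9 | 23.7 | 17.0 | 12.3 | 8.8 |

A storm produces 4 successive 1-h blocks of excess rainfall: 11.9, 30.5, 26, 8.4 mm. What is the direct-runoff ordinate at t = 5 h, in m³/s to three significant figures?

Q ≈ 112 m³/s

By discrete convolution, Q_j = Σ (P_i / 10 mm) · U_{j−i}.
At t = 5 h (j=5): Q = (11.9/10)·8.8 + (30.5/10)·12.3 + (26/10)·17.0 + (8.4/10)·23.7 = 112 m³/s.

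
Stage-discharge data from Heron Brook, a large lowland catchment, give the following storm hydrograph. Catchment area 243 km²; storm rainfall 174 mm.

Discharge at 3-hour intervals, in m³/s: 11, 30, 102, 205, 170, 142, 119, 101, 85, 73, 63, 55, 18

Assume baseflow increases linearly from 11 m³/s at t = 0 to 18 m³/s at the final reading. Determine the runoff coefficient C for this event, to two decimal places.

C ≈ 0.25

ΣQ_DR = 985.5 m³/s; V = ΣQ_DR·Δt = 1.064 × 10^7 m³.
Runoff depth d = V / A = 43.80 mm.
C = d / P = 43.80 / 174 = 0.25.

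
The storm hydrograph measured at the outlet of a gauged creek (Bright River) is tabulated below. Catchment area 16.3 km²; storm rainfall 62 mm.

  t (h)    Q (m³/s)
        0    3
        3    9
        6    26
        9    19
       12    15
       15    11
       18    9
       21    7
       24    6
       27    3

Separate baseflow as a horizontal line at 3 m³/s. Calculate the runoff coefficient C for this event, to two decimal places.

C ≈ 0.83

ΣQ_DR = 78.00 m³/s; V = ΣQ_DR·Δt = 8.424 × 10^5 m³.
Runoff depth d = V / A = 51.68 mm.
C = d / P = 51.68 / 62 = 0.83.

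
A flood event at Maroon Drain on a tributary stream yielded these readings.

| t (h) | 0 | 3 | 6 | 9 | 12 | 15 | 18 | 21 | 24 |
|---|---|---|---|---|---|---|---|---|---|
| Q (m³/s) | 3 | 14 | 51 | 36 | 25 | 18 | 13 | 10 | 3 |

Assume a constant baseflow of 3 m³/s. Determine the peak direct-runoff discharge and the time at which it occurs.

Q_p = 48.0 m³/s at t = 6 h

Subtracting baseflow gives direct-runoff ordinates: 0.0, 11.0, 48.0, 33.0, 22.0, 15.0, 10.0, 7.0, 0.0 m³/s.
The maximum is 48.0 m³/s, occurring at the reading for t = 6 h.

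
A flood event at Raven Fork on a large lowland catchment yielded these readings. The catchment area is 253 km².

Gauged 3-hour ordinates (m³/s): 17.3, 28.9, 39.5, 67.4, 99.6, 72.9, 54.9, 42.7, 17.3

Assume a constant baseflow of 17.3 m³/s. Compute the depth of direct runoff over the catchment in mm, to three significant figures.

d ≈ 12.2 mm

Direct runoff: 0.0, 11.6, 22.2, 50.1, 82.3, 55.6, 37.6, 25.4, 0.0 m³/s; ΣQ_DR = 284.8 m³/s.
V = ΣQ_DR · Δt = 284.8 × 10800 s = 3.076 × 10^6 m³.
Over A = 253 km², depth = V / A = 12.2 mm.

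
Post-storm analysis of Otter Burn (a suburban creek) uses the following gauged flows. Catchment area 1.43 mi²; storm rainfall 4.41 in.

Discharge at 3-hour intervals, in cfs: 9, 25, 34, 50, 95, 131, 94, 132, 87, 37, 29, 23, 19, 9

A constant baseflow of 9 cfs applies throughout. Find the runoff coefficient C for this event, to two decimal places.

C ≈ 0.48

ΣQ_DR = 648.0 cfs; V = ΣQ_DR·Δt = 6.998 × 10^6 ft³.
Runoff depth d = V / A = 2.107 in.
C = d / P = 2.107 / 4.41 = 0.48.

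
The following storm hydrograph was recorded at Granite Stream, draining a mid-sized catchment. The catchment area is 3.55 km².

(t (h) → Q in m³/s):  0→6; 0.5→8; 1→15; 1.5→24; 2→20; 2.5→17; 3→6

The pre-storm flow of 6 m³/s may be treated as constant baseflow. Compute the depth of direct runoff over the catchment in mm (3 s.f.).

d ≈ 27.4 mm

Direct runoff: 0.0, 2.0, 9.0, 18.0, 14.0, 11.0, 0.0 m³/s; ΣQ_DR = 54.00 m³/s.
V = ΣQ_DR · Δt = 54.00 × 1800 s = 97200 m³.
Over A = 3.55 km², depth = V / A = 27.4 mm.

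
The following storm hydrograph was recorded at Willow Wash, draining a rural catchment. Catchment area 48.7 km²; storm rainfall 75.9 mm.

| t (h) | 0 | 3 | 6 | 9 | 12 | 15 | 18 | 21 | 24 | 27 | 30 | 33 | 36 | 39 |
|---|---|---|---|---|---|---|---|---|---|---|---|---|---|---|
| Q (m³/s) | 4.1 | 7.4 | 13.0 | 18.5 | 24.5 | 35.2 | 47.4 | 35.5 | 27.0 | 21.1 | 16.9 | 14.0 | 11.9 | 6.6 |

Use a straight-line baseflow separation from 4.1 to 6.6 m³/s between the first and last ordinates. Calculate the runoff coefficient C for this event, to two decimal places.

C ≈ 0.61

ΣQ_DR = 208.2 m³/s; V = ΣQ_DR·Δt = 2.249 × 10^6 m³.
Runoff depth d = V / A = 46.17 mm.
C = d / P = 46.17 / 75.9 = 0.61.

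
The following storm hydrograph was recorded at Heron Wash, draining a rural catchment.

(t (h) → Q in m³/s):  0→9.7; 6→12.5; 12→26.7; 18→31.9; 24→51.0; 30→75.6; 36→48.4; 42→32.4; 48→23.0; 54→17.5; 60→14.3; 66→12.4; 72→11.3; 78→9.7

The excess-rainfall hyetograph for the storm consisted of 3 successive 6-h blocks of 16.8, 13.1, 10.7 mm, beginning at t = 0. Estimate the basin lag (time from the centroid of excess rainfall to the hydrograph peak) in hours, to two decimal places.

t_L ≈ 21.90 h

Centroid of excess rainfall: t_c = Σ P_i·t̄_i / ΣP_i = 8.0985 h (block centres at 3, 9, 15 h).
Hydrograph peak occurs at t = 30 h, so basin lag t_L = 30 − 8.0985 = 21.90 h.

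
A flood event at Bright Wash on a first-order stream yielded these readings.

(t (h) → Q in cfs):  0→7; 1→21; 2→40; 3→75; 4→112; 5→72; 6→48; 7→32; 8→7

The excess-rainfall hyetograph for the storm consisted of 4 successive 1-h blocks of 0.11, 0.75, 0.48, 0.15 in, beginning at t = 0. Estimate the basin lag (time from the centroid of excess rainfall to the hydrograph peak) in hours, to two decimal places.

t_L ≈ 2.05 h

Centroid of excess rainfall: t_c = Σ P_i·t̄_i / ΣP_i = 1.9497 h (block centres at 0.5, 1.5, 2.5, 3.5 h).
Hydrograph peak occurs at t = 4 h, so basin lag t_L = 4 − 1.9497 = 2.05 h.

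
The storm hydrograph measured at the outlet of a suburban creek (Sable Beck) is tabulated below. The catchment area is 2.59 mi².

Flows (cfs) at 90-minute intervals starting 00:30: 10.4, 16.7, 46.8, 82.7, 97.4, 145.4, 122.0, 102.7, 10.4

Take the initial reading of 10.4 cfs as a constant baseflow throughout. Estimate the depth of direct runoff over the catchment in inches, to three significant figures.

Direct runoff: 0.0, 6.3, 36.4, 72.3, 87.0, 135.0, 111.6, 92.3, 0.0 cfs; ΣQ_DR = 540.9 cfs.
V = ΣQ_DR · Δt = 540.9 × 5400 s = 2.921 × 10^6 ft³.
Over A = 2.59 mi², depth = V / A = 0.485 in.

d ≈ 0.485 in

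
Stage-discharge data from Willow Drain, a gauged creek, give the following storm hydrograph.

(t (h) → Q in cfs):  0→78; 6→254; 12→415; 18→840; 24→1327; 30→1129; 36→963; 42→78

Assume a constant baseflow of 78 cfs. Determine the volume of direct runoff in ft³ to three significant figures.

Direct-runoff ordinates (Q − Q_b): 0.0, 176.0, 337.0, 762.0, 1249.0, 1051.0, 885.0, 0.0 cfs.
ΣQ_DR = 4460 cfs.
With Δt = 6 h = 21600 s, V = ΣQ_DR · Δt = 4460 × 21600 = 9.63 × 10^7 ft³.

V ≈ 9.63 × 10^7 ft³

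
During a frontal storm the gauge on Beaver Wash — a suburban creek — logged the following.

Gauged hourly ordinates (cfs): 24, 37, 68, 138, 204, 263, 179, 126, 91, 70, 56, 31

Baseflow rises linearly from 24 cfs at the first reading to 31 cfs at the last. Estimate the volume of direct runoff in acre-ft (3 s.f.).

V ≈ 79.1 acre-ft

Direct-runoff ordinates (Q − Q_b): 0.00, 12.36, 42.73, 112.09, 177.45, 235.82, 151.18, 97.55, 61.91, 40.27, 25.64, 0.00 cfs.
ΣQ_DR = 957.0 cfs.
With Δt = 1 h = 3600 s, V = ΣQ_DR · Δt = 957.0 × 3600 = 3.45 × 10^6 ft³ = 79.1 acre-ft.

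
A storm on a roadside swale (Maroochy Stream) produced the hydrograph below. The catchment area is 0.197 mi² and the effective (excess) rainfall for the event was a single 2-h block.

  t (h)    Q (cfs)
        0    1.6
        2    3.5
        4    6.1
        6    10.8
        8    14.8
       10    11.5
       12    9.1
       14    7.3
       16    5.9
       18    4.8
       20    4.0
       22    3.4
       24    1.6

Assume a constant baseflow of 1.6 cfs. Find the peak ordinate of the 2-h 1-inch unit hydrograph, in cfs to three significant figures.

Direct runoff: 0.0, 1.9, 4.5, 9.2, 13.2, 9.9, 7.5, 5.7, 4.3, 3.2, 2.4, 1.8, 0.0 cfs; ΣQ_DR = 63.60 cfs, peak = 13.2 cfs.
Runoff depth d = ΣQ_DR·Δt / A = 63.60 × 7200 / (0.197 mi²) = 1.001 in.
The 1-inch UH is the DRH scaled by (1 in)/d, so U_p = 13.2 × 1/1.001 = 13.2 cfs.

U_p ≈ 13.2 cfs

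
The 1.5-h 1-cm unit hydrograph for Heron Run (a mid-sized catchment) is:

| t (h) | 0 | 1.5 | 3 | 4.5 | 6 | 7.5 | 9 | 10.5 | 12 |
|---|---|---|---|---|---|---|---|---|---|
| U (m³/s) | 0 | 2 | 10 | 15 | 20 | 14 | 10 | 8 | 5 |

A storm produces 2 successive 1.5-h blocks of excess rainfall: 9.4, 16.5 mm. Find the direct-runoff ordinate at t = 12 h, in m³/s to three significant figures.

Q ≈ 17.9 m³/s

By discrete convolution, Q_j = Σ (P_i / 10 mm) · U_{j−i}.
At t = 12 h (j=8): Q = (9.4/10)·5 + (16.5/10)·8 = 17.9 m³/s.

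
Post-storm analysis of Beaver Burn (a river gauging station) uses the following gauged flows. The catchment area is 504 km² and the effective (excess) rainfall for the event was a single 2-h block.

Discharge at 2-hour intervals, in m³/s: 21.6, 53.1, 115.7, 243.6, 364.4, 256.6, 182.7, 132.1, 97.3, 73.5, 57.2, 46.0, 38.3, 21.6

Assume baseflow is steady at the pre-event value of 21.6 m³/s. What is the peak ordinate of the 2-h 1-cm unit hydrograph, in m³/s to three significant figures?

U_p ≈ 171 m³/s

Direct runoff: 0.0, 31.5, 94.1, 222.0, 342.8, 235.0, 161.1, 110.5, 75.7, 51.9, 35.6, 24.4, 16.7, 0.0 m³/s; ΣQ_DR = 1401 m³/s, peak = 342.8 m³/s.
Runoff depth d = ΣQ_DR·Δt / A = 1401 × 7200 / (504 km²) = 20.02 mm.
The 1-cm UH is the DRH scaled by (10 mm)/d, so U_p = 342.8 × 10/20.02 = 171 m³/s.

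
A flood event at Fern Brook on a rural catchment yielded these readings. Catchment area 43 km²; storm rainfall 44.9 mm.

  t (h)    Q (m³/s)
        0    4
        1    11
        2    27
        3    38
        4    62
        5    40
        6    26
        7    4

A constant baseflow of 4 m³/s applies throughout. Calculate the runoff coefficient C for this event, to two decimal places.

ΣQ_DR = 180.0 m³/s; V = ΣQ_DR·Δt = 6.480 × 10^5 m³.
Runoff depth d = V / A = 15.07 mm.
C = d / P = 15.07 / 44.9 = 0.34.

C ≈ 0.34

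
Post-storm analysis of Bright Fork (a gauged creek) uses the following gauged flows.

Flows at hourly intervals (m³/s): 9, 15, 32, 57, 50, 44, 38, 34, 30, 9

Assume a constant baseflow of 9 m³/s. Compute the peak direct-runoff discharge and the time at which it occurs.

Q_p = 48.0 m³/s at t = 3 h

Subtracting baseflow gives direct-runoff ordinates: 0.0, 6.0, 23.0, 48.0, 41.0, 35.0, 29.0, 25.0, 21.0, 0.0 m³/s.
The maximum is 48.0 m³/s, occurring at the reading for t = 3 h.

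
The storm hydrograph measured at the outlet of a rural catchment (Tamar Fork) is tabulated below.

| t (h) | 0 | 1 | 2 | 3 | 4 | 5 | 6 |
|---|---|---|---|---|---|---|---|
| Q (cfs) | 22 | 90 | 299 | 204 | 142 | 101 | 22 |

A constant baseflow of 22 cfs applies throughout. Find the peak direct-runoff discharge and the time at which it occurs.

Q_p = 277.0 cfs at t = 2 h

Subtracting baseflow gives direct-runoff ordinates: 0.0, 68.0, 277.0, 182.0, 120.0, 79.0, 0.0 cfs.
The maximum is 277.0 cfs, occurring at the reading for t = 2 h.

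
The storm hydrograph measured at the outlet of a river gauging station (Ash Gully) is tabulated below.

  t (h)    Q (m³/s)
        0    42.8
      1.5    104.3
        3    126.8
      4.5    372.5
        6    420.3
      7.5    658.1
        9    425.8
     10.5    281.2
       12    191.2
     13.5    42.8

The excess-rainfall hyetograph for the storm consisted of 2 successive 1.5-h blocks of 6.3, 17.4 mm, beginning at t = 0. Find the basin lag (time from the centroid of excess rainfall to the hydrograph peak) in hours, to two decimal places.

t_L ≈ 5.65 h

Centroid of excess rainfall: t_c = Σ P_i·t̄_i / ΣP_i = 1.8513 h (block centres at 0.75, 2.25 h).
Hydrograph peak occurs at t = 7.5 h, so basin lag t_L = 7.5 − 1.8513 = 5.65 h.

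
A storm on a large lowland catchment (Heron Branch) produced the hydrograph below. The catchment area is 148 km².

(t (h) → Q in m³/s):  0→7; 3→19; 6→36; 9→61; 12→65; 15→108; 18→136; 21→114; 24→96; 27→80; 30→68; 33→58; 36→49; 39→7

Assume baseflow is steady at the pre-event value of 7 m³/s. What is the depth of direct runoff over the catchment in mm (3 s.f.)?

Direct runoff: 0.0, 12.0, 29.0, 54.0, 58.0, 101.0, 129.0, 107.0, 89.0, 73.0, 61.0, 51.0, 42.0, 0.0 m³/s; ΣQ_DR = 806.0 m³/s.
V = ΣQ_DR · Δt = 806.0 × 10800 s = 8.705 × 10^6 m³.
Over A = 148 km², depth = V / A = 58.8 mm.

d ≈ 58.8 mm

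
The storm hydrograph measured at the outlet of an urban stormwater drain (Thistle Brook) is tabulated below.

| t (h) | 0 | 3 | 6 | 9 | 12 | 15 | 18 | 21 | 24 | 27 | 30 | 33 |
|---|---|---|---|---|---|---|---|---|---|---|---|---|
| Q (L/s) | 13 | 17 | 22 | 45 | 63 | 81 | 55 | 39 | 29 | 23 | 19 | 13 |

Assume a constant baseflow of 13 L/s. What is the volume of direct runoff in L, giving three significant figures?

V ≈ 2.84 × 10^6 L

Direct-runoff ordinates (Q − Q_b): 0.0, 4.0, 9.0, 32.0, 50.0, 68.0, 42.0, 26.0, 16.0, 10.0, 6.0, 0.0 L/s.
ΣQ_DR = 263.0 L/s.
With Δt = 3 h = 10800 s, V = ΣQ_DR · Δt = 263.0 × 10800 = 2.84 × 10^6 L.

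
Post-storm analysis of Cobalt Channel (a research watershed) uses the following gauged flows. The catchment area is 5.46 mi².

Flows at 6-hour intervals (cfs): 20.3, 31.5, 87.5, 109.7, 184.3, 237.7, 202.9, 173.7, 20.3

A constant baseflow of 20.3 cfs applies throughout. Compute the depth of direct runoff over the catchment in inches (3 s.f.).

d ≈ 1.51 in

Direct runoff: 0.0, 11.2, 67.2, 89.4, 164.0, 217.4, 182.6, 153.4, 0.0 cfs; ΣQ_DR = 885.2 cfs.
V = ΣQ_DR · Δt = 885.2 × 21600 s = 1.912 × 10^7 ft³.
Over A = 5.46 mi², depth = V / A = 1.51 in.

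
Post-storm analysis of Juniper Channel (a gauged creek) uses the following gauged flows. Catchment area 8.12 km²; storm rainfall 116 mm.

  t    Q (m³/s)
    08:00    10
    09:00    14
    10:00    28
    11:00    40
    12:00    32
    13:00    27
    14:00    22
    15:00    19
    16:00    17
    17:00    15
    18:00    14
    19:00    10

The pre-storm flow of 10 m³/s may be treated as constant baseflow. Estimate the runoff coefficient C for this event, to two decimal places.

C ≈ 0.49

ΣQ_DR = 128.0 m³/s; V = ΣQ_DR·Δt = 4.608 × 10^5 m³.
Runoff depth d = V / A = 56.75 mm.
C = d / P = 56.75 / 116 = 0.49.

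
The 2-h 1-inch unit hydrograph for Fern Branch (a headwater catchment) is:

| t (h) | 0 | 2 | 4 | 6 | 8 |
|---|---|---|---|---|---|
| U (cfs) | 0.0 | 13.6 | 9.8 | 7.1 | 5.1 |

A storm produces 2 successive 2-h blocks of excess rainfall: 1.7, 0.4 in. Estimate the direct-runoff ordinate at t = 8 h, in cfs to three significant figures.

By discrete convolution, Q_j = Σ (P_i / 1 in) · U_{j−i}.
At t = 8 h (j=4): Q = (1.7/1)·5.1 + (0.4/1)·7.1 = 11.5 cfs.

Q ≈ 11.5 cfs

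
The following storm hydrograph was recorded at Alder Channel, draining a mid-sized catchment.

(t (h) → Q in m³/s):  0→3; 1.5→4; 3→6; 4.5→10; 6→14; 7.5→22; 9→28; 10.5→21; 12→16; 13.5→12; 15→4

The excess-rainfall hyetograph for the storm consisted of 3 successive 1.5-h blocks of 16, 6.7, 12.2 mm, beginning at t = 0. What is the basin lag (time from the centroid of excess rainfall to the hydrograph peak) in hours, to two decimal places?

t_L ≈ 6.91 h

Centroid of excess rainfall: t_c = Σ P_i·t̄_i / ΣP_i = 2.0867 h (block centres at 0.75, 2.25, 3.75 h).
Hydrograph peak occurs at t = 9 h, so basin lag t_L = 9 − 2.0867 = 6.91 h.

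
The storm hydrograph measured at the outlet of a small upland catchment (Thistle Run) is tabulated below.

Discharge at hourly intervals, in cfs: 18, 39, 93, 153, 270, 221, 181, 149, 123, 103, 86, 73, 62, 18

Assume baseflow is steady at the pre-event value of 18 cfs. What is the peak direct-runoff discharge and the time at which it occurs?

Q_p = 252.0 cfs at t = 4 h

Subtracting baseflow gives direct-runoff ordinates: 0.0, 21.0, 75.0, 135.0, 252.0, 203.0, 163.0, 131.0, 105.0, 85.0, 68.0, 55.0, 44.0, 0.0 cfs.
The maximum is 252.0 cfs, occurring at the reading for t = 4 h.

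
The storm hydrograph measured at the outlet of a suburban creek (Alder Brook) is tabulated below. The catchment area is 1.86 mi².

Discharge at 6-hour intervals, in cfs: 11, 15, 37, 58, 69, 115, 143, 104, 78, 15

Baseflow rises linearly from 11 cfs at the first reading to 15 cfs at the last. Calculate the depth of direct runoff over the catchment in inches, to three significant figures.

d ≈ 2.57 in

Direct runoff: 0.00, 3.56, 25.11, 45.67, 56.22, 101.78, 129.33, 89.89, 63.44, 0.00 cfs; ΣQ_DR = 515.0 cfs.
V = ΣQ_DR · Δt = 515.0 × 21600 s = 1.112 × 10^7 ft³.
Over A = 1.86 mi², depth = V / A = 2.57 in.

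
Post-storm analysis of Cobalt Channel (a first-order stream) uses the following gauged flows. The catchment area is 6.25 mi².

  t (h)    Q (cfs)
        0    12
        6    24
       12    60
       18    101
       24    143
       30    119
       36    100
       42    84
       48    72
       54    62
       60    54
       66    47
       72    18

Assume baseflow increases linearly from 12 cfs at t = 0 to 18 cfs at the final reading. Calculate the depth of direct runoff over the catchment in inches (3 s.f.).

d ≈ 1.04 in

Direct runoff: 0.00, 11.50, 47.00, 87.50, 129.00, 104.50, 85.00, 68.50, 56.00, 45.50, 37.00, 29.50, 0.00 cfs; ΣQ_DR = 701.0 cfs.
V = ΣQ_DR · Δt = 701.0 × 21600 s = 1.514 × 10^7 ft³.
Over A = 6.25 mi², depth = V / A = 1.04 in.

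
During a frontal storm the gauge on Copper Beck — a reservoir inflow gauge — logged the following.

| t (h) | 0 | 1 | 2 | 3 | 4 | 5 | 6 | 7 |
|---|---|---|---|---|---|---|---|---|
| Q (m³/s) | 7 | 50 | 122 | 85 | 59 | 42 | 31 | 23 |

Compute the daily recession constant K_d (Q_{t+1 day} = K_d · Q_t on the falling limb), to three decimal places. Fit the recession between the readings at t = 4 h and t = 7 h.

Between t = 4 h and t = 7 h the flow falls from 59 to 23 m³/s over 3×1 h = 3 h.
Per-interval ratio K = (23/59)^(1/3) = 0.7305; K_d = K^(24/1) = 0.001.

K_d ≈ 0.001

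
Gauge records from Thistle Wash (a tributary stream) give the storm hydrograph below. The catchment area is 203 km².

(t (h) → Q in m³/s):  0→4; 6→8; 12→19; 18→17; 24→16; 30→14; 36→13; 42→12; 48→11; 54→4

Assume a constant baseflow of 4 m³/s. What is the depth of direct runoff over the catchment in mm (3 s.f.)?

Direct runoff: 0.0, 4.0, 15.0, 13.0, 12.0, 10.0, 9.0, 8.0, 7.0, 0.0 m³/s; ΣQ_DR = 78.00 m³/s.
V = ΣQ_DR · Δt = 78.00 × 21600 s = 1.685 × 10^6 m³.
Over A = 203 km², depth = V / A = 8.30 mm.

d ≈ 8.30 mm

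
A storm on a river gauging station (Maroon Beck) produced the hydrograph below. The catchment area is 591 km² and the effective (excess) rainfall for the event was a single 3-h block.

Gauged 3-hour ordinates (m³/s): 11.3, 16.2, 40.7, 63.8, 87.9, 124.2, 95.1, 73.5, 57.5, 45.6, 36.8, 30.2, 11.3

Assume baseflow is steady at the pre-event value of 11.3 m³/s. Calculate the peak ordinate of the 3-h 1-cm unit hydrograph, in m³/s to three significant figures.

U_p ≈ 113 m³/s

Direct runoff: 0.0, 4.9, 29.4, 52.5, 76.6, 112.9, 83.8, 62.2, 46.2, 34.3, 25.5, 18.9, 0.0 m³/s; ΣQ_DR = 547.2 m³/s, peak = 112.9 m³/s.
Runoff depth d = ΣQ_DR·Δt / A = 547.2 × 10800 / (591 km²) = 10.00 mm.
The 1-cm UH is the DRH scaled by (10 mm)/d, so U_p = 112.9 × 10/10.00 = 113 m³/s.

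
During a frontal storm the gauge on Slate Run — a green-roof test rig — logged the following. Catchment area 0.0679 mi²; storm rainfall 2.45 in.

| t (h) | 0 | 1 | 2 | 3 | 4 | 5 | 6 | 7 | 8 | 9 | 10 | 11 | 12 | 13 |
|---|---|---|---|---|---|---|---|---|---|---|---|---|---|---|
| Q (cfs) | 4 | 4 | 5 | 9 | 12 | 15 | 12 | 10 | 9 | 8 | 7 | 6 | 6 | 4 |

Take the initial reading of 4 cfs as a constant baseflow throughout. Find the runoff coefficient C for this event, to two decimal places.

ΣQ_DR = 55.00 cfs; V = ΣQ_DR·Δt = 1.980 × 10^5 ft³.
Runoff depth d = V / A = 1.255 in.
C = d / P = 1.255 / 2.45 = 0.51.

C ≈ 0.51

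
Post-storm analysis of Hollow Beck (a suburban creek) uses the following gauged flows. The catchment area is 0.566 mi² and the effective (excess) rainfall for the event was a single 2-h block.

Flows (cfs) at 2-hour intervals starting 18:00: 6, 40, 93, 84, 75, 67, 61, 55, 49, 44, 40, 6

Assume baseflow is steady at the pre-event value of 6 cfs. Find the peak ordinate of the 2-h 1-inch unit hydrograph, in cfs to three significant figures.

U_p ≈ 29.0 cfs

Direct runoff: 0.0, 34.0, 87.0, 78.0, 69.0, 61.0, 55.0, 49.0, 43.0, 38.0, 34.0, 0.0 cfs; ΣQ_DR = 548.0 cfs, peak = 87.0 cfs.
Runoff depth d = ΣQ_DR·Δt / A = 548.0 × 7200 / (0.566 mi²) = 3.001 in.
The 1-inch UH is the DRH scaled by (1 in)/d, so U_p = 87.0 × 1/3.001 = 29.0 cfs.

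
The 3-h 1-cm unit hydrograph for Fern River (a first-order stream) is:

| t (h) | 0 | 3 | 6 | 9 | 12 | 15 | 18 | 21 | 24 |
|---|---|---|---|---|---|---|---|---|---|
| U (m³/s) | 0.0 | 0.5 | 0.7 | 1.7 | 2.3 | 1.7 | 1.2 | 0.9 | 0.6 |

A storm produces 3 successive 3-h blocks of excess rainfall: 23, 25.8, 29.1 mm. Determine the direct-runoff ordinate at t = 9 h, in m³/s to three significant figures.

By discrete convolution, Q_j = Σ (P_i / 10 mm) · U_{j−i}.
At t = 9 h (j=3): Q = (23/10)·1.7 + (25.8/10)·0.7 + (29.1/10)·0.5 = 7.17 m³/s.

Q ≈ 7.17 m³/s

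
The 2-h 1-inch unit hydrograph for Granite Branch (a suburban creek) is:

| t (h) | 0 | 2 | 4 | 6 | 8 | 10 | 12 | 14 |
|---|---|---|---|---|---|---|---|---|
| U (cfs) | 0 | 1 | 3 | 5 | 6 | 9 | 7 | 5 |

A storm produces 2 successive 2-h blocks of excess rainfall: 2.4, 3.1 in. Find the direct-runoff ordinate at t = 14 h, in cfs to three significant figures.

Q ≈ 33.7 cfs

By discrete convolution, Q_j = Σ (P_i / 1 in) · U_{j−i}.
At t = 14 h (j=7): Q = (2.4/1)·5 + (3.1/1)·7 = 33.7 cfs.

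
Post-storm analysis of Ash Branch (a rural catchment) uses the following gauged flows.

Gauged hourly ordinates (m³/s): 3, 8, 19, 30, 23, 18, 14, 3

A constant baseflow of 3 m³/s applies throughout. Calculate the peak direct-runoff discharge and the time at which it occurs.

Subtracting baseflow gives direct-runoff ordinates: 0.0, 5.0, 16.0, 27.0, 20.0, 15.0, 11.0, 0.0 m³/s.
The maximum is 27.0 m³/s, occurring at the reading for t = 3 h.

Q_p = 27.0 m³/s at t = 3 h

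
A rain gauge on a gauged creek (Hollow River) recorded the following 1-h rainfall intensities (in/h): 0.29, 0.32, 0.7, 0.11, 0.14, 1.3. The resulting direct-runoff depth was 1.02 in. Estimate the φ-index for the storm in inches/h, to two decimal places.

Only the 2 blocks with intensity above φ contribute runoff: 0.7, 1.3 in/h.
Σ(I−φ)·Δt = d  ⇒  (0.7+1.3 − 2φ)·1 = 1.02
φ = (2.000 − 1.02/1) / 2 = 0.49 in/h.

φ ≈ 0.49 in/h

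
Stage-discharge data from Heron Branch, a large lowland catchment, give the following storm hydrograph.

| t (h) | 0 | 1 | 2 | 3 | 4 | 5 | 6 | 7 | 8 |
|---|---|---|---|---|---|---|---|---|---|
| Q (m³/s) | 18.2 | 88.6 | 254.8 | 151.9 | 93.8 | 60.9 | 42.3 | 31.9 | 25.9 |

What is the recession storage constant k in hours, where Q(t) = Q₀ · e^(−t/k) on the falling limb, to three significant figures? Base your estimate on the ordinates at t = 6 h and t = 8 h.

k ≈ 4.08 h

On the falling limb, Q drops from 42.3 to 25.9 m³/s between t = 6 h and t = 8 h (Δt = 2 h).
k = −Δt / ln(Q₂/Q₁) = −2 / ln(25.9/42.3) = 4.08 h.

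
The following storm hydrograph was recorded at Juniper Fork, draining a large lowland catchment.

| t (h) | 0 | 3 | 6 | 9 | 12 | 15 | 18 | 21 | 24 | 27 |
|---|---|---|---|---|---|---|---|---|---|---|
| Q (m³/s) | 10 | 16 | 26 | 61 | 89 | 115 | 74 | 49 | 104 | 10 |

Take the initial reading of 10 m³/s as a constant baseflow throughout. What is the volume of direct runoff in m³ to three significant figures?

V ≈ 4.90 × 10^6 m³

Direct-runoff ordinates (Q − Q_b): 0.0, 6.0, 16.0, 51.0, 79.0, 105.0, 64.0, 39.0, 94.0, 0.0 m³/s.
ΣQ_DR = 454.0 m³/s.
With Δt = 3 h = 10800 s, V = ΣQ_DR · Δt = 454.0 × 10800 = 4.90 × 10^6 m³.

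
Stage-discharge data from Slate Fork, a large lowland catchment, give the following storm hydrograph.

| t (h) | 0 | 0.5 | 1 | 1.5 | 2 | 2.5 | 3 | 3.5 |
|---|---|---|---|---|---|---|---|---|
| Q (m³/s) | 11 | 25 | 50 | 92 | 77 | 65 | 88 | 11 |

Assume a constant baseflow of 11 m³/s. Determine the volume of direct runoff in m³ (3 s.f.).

Direct-runoff ordinates (Q − Q_b): 0.0, 14.0, 39.0, 81.0, 66.0, 54.0, 77.0, 0.0 m³/s.
ΣQ_DR = 331.0 m³/s.
With Δt = 0.5 h = 1800 s, V = ΣQ_DR · Δt = 331.0 × 1800 = 5.96 × 10^5 m³.

V ≈ 5.96 × 10^5 m³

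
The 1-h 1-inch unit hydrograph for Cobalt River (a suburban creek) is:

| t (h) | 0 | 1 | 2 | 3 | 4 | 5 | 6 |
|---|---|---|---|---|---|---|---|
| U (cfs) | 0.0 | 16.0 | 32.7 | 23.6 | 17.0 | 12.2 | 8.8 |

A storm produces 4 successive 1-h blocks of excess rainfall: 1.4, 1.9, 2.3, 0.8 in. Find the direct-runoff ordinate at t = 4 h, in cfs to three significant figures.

By discrete convolution, Q_j = Σ (P_i / 1 in) · U_{j−i}.
At t = 4 h (j=4): Q = (1.4/1)·17.0 + (1.9/1)·23.6 + (2.3/1)·32.7 + (0.8/1)·16.0 = 157 cfs.

Q ≈ 157 cfs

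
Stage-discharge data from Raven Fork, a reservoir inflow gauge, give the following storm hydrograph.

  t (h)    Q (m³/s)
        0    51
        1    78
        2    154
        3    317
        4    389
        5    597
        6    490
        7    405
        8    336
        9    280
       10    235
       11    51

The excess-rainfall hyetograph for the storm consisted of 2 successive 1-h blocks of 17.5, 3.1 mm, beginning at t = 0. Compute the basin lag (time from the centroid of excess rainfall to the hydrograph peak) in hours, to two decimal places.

Centroid of excess rainfall: t_c = Σ P_i·t̄_i / ΣP_i = 0.6505 h (block centres at 0.5, 1.5 h).
Hydrograph peak occurs at t = 5 h, so basin lag t_L = 5 − 0.6505 = 4.35 h.

t_L ≈ 4.35 h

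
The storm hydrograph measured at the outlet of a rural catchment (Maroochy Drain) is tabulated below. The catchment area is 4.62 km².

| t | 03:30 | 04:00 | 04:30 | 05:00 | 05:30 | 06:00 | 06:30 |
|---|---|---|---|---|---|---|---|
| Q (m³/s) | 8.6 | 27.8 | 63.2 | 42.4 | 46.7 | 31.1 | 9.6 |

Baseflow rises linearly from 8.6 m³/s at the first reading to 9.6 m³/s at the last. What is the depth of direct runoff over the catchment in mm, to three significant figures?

d ≈ 64.6 mm

Direct runoff: 0.00, 19.03, 54.27, 33.30, 37.43, 21.67, 0.00 m³/s; ΣQ_DR = 165.7 m³/s.
V = ΣQ_DR · Δt = 165.7 × 1800 s = 2.983 × 10^5 m³.
Over A = 4.62 km², depth = V / A = 64.6 mm.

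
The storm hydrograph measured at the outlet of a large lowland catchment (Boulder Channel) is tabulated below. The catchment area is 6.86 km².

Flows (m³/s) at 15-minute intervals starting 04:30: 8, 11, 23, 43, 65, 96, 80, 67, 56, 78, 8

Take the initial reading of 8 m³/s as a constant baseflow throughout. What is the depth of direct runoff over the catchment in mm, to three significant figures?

d ≈ 58.6 mm

Direct runoff: 0.0, 3.0, 15.0, 35.0, 57.0, 88.0, 72.0, 59.0, 48.0, 70.0, 0.0 m³/s; ΣQ_DR = 447.0 m³/s.
V = ΣQ_DR · Δt = 447.0 × 900 s = 4.023 × 10^5 m³.
Over A = 6.86 km², depth = V / A = 58.6 mm.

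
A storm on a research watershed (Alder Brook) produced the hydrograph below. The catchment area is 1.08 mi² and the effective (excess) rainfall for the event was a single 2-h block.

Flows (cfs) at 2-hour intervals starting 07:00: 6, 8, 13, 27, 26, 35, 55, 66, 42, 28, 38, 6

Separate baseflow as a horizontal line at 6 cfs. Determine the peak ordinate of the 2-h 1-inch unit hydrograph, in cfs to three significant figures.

U_p ≈ 75.2 cfs

Direct runoff: 0.0, 2.0, 7.0, 21.0, 20.0, 29.0, 49.0, 60.0, 36.0, 22.0, 32.0, 0.0 cfs; ΣQ_DR = 278.0 cfs, peak = 60.0 cfs.
Runoff depth d = ΣQ_DR·Δt / A = 278.0 × 7200 / (1.08 mi²) = 0.7977 in.
The 1-inch UH is the DRH scaled by (1 in)/d, so U_p = 60.0 × 1/0.7977 = 75.2 cfs.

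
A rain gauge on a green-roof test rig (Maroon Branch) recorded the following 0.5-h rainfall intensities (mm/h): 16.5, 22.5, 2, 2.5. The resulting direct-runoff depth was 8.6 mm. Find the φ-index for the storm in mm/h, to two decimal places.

φ ≈ 10.90 mm/h

Only the 2 blocks with intensity above φ contribute runoff: 16.5, 22.5 mm/h.
Σ(I−φ)·Δt = d  ⇒  (16.5+22.5 − 2φ)·0.5 = 8.6
φ = (39.00 − 8.6/0.5) / 2 = 10.90 mm/h.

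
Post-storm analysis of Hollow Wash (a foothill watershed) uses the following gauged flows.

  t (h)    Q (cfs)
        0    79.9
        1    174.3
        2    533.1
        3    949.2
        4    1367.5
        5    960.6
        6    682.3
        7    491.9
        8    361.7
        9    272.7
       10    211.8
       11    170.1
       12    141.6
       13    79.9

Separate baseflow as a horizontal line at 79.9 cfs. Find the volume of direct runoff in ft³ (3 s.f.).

V ≈ 1.93 × 10^7 ft³

Direct-runoff ordinates (Q − Q_b): 0.0, 94.4, 453.2, 869.3, 1287.6, 880.7, 602.4, 412.0, 281.8, 192.8, 131.9, 90.2, 61.7, 0.0 cfs.
ΣQ_DR = 5358 cfs.
With Δt = 1 h = 3600 s, V = ΣQ_DR · Δt = 5358 × 3600 = 1.93 × 10^7 ft³.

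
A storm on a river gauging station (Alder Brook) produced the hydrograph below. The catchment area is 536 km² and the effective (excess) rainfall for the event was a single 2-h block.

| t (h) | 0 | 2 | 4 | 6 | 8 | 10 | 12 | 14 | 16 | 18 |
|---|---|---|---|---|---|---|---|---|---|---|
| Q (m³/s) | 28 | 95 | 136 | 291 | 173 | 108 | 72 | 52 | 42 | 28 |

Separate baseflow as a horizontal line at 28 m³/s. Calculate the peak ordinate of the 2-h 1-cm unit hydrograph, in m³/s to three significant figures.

U_p ≈ 263 m³/s

Direct runoff: 0.0, 67.0, 108.0, 263.0, 145.0, 80.0, 44.0, 24.0, 14.0, 0.0 m³/s; ΣQ_DR = 745.0 m³/s, peak = 263.0 m³/s.
Runoff depth d = ΣQ_DR·Δt / A = 745.0 × 7200 / (536 km²) = 10.01 mm.
The 1-cm UH is the DRH scaled by (10 mm)/d, so U_p = 263.0 × 10/10.01 = 263 m³/s.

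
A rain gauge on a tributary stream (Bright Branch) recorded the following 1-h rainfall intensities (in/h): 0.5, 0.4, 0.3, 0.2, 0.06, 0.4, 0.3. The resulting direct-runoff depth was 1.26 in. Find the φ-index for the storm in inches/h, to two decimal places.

Only the 6 blocks with intensity above φ contribute runoff: 0.5, 0.4, 0.3, 0.2, 0.4, 0.3 in/h.
Σ(I−φ)·Δt = d  ⇒  (0.5+0.4+0.3+0.2+0.4+0.3 − 6φ)·1 = 1.26
φ = (2.100 − 1.26/1) / 6 = 0.14 in/h.

φ ≈ 0.14 in/h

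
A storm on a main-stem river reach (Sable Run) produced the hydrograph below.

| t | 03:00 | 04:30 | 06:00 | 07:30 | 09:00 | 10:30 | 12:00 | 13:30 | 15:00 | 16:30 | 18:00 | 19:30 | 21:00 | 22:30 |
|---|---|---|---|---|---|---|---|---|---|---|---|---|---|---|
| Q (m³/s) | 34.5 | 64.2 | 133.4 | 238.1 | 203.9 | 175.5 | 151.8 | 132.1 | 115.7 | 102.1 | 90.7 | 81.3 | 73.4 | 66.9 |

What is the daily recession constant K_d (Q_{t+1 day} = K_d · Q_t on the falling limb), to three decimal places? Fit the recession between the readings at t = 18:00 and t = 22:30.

K_d ≈ 0.197

Between t = 18:00 and t = 22:30 the flow falls from 90.7 to 66.9 m³/s over 3×1.5 h = 4.5 h.
Per-interval ratio K = (66.9/90.7)^(1/3) = 0.9035; K_d = K^(24/1.5) = 0.197.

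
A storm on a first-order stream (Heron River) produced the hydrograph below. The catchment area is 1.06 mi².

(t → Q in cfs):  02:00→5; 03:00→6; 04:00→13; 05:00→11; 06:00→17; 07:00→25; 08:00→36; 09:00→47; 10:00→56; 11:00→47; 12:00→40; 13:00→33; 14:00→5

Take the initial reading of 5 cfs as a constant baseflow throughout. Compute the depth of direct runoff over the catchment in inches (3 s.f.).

Direct runoff: 0.0, 1.0, 8.0, 6.0, 12.0, 20.0, 31.0, 42.0, 51.0, 42.0, 35.0, 28.0, 0.0 cfs; ΣQ_DR = 276.0 cfs.
V = ΣQ_DR · Δt = 276.0 × 3600 s = 9.936 × 10^5 ft³.
Over A = 1.06 mi², depth = V / A = 0.403 in.

d ≈ 0.403 in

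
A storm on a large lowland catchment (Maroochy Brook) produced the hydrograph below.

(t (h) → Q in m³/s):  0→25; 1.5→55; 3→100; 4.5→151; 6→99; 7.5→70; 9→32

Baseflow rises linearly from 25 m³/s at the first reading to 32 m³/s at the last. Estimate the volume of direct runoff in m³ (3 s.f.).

Direct-runoff ordinates (Q − Q_b): 0.00, 28.83, 72.67, 122.50, 69.33, 39.17, 0.00 m³/s.
ΣQ_DR = 332.5 m³/s.
With Δt = 1.5 h = 5400 s, V = ΣQ_DR · Δt = 332.5 × 5400 = 1.80 × 10^6 m³.

V ≈ 1.80 × 10^6 m³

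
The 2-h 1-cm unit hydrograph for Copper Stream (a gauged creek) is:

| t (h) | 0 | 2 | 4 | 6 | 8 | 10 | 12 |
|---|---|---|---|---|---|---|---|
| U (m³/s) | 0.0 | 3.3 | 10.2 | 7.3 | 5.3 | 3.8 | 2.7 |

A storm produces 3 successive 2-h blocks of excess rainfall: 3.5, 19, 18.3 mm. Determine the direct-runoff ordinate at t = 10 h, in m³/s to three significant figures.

Q ≈ 24.8 m³/s

By discrete convolution, Q_j = Σ (P_i / 10 mm) · U_{j−i}.
At t = 10 h (j=5): Q = (3.5/10)·3.8 + (19/10)·5.3 + (18.3/10)·7.3 = 24.8 m³/s.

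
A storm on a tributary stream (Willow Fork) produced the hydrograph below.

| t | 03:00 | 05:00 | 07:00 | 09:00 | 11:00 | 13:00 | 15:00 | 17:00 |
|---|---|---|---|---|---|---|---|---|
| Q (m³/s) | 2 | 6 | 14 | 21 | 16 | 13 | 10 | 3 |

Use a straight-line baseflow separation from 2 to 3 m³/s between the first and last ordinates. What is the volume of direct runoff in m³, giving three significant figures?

Direct-runoff ordinates (Q − Q_b): 0.00, 3.86, 11.71, 18.57, 13.43, 10.29, 7.14, 0.00 m³/s.
ΣQ_DR = 65.00 m³/s.
With Δt = 2 h = 7200 s, V = ΣQ_DR · Δt = 65.00 × 7200 = 4.68 × 10^5 m³.

V ≈ 4.68 × 10^5 m³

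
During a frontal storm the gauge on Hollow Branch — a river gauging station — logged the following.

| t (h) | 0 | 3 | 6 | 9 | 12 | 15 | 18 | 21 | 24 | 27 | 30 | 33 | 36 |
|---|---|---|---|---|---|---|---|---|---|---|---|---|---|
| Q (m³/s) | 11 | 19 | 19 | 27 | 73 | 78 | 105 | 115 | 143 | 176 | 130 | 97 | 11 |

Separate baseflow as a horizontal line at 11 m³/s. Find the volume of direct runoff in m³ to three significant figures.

V ≈ 9.30 × 10^6 m³

Direct-runoff ordinates (Q − Q_b): 0.0, 8.0, 8.0, 16.0, 62.0, 67.0, 94.0, 104.0, 132.0, 165.0, 119.0, 86.0, 0.0 m³/s.
ΣQ_DR = 861.0 m³/s.
With Δt = 3 h = 10800 s, V = ΣQ_DR · Δt = 861.0 × 10800 = 9.30 × 10^6 m³.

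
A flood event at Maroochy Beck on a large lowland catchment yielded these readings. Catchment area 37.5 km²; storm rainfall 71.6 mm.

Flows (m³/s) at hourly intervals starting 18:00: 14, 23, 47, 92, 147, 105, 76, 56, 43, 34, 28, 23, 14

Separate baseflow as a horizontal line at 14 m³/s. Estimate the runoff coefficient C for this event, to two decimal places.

C ≈ 0.70

ΣQ_DR = 520.0 m³/s; V = ΣQ_DR·Δt = 1.872 × 10^6 m³.
Runoff depth d = V / A = 49.92 mm.
C = d / P = 49.92 / 71.6 = 0.70.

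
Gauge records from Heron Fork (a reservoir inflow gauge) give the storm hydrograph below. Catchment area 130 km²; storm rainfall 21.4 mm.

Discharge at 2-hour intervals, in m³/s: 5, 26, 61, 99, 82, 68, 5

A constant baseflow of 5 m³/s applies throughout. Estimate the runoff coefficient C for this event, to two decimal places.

C ≈ 0.80

ΣQ_DR = 311.0 m³/s; V = ΣQ_DR·Δt = 2.239 × 10^6 m³.
Runoff depth d = V / A = 17.22 mm.
C = d / P = 17.22 / 21.4 = 0.80.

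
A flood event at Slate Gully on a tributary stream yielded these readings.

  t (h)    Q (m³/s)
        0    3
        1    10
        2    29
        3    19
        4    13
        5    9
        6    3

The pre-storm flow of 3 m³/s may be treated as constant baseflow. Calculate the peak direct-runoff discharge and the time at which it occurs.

Q_p = 26.0 m³/s at t = 2 h

Subtracting baseflow gives direct-runoff ordinates: 0.0, 7.0, 26.0, 16.0, 10.0, 6.0, 0.0 m³/s.
The maximum is 26.0 m³/s, occurring at the reading for t = 2 h.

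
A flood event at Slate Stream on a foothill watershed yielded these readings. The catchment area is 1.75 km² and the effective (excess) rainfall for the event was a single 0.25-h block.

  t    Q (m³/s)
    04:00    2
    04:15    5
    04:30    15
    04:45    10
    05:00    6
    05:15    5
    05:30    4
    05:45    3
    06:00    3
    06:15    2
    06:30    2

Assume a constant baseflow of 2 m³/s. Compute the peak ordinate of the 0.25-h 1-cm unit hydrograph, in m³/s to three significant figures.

Direct runoff: 0.0, 3.0, 13.0, 8.0, 4.0, 3.0, 2.0, 1.0, 1.0, 0.0, 0.0 m³/s; ΣQ_DR = 35.00 m³/s, peak = 13.0 m³/s.
Runoff depth d = ΣQ_DR·Δt / A = 35.00 × 900 / (1.75 km²) = 18.00 mm.
The 1-cm UH is the DRH scaled by (10 mm)/d, so U_p = 13.0 × 10/18.00 = 7.22 m³/s.

U_p ≈ 7.22 m³/s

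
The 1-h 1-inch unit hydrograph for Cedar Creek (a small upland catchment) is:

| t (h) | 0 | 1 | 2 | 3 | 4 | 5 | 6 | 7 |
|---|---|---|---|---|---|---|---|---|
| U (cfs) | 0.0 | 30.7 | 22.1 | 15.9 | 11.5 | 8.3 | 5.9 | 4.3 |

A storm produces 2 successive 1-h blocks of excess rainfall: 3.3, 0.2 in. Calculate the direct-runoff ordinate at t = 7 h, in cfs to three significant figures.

Q ≈ 15.4 cfs

By discrete convolution, Q_j = Σ (P_i / 1 in) · U_{j−i}.
At t = 7 h (j=7): Q = (3.3/1)·4.3 + (0.2/1)·5.9 = 15.4 cfs.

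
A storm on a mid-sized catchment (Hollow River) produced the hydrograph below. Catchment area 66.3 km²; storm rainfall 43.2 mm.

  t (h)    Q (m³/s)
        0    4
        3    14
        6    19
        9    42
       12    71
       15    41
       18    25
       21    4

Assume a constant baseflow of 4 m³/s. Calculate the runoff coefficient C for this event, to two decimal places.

ΣQ_DR = 188.0 m³/s; V = ΣQ_DR·Δt = 2.030 × 10^6 m³.
Runoff depth d = V / A = 30.62 mm.
C = d / P = 30.62 / 43.2 = 0.71.

C ≈ 0.71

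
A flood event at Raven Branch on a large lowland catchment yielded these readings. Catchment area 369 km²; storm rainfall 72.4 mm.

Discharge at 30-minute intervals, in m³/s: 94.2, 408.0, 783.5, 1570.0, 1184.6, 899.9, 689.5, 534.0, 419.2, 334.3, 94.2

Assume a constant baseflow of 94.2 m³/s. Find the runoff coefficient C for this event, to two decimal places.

ΣQ_DR = 5975 m³/s; V = ΣQ_DR·Δt = 1.076 × 10^7 m³.
Runoff depth d = V / A = 29.15 mm.
C = d / P = 29.15 / 72.4 = 0.40.

C ≈ 0.40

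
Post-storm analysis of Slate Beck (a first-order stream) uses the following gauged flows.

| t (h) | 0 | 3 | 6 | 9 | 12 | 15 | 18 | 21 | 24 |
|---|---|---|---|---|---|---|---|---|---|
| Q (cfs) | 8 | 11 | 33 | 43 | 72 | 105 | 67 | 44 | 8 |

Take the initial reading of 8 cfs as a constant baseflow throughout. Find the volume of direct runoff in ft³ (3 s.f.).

V ≈ 3.45 × 10^6 ft³

Direct-runoff ordinates (Q − Q_b): 0.0, 3.0, 25.0, 35.0, 64.0, 97.0, 59.0, 36.0, 0.0 cfs.
ΣQ_DR = 319.0 cfs.
With Δt = 3 h = 10800 s, V = ΣQ_DR · Δt = 319.0 × 10800 = 3.45 × 10^6 ft³.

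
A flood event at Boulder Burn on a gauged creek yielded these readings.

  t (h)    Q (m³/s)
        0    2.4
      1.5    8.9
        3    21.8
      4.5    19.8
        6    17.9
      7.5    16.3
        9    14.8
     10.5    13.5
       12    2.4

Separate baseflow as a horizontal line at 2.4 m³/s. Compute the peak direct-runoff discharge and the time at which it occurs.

Q_p = 19.4 m³/s at t = 3 h

Subtracting baseflow gives direct-runoff ordinates: 0.0, 6.5, 19.4, 17.4, 15.5, 13.9, 12.4, 11.1, 0.0 m³/s.
The maximum is 19.4 m³/s, occurring at the reading for t = 3 h.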